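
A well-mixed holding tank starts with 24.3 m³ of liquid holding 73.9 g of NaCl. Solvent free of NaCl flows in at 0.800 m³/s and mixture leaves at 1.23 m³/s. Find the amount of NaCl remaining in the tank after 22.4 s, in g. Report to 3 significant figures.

Let m(t) be the amount of NaCl. Volume: V(t) = V₀ + (Q_in − Q_out) t = 24.3 − 0.43000 t; V(22.4) = 14.668 m³.
No NaCl enters, so dm/dt = −Q_out · (m/V).
dm/m = −Q_out dt/(V₀ − 0.43000 t); integrating gives ln(m/m₀) = −(Q_out/(Q_in−Q_out)) ln(V/V₀).
m = m₀ (V₀/V)^(Q_out/(Q_in−Q_out)) = 73.9 × (24.3/14.668)^(-2.8605) = 17.439 g.

17.4 g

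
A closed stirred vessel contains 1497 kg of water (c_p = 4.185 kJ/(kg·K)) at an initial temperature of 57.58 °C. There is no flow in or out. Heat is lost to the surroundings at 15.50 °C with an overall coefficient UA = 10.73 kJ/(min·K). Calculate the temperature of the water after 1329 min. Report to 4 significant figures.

First-law balance (no shaft work): M c_p dT/dt = −UA(T − T_amb).
dT/dt = (T_ss − T)/τ with T_ss = T_amb = 15.5000 °C, τ = M c_p/UA = 1497·4.185/10.73 = 583.872 min.
Integrating: T(t) = T_ss + (T₀ − T_ss) e^(−t/τ).
T(1329) = 15.5000 + (42.0800)·0.102675 = 19.8206 °C.

19.82 °C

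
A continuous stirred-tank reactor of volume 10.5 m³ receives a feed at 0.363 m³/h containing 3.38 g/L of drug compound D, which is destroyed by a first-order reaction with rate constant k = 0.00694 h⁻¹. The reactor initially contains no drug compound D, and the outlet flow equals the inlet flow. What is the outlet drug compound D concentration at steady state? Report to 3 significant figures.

2.81 g/L

Species balance: V dC/dt = Q C_in − Q C − k V C.
At steady state: 0 = Q C_in − (Q + kV) C_ss, so C_ss = Q C_in/(Q + kV).
C_ss = 0.363·3.38/(0.363 + 0.00694·10.5) = 1.2269/0.43587 = 2.8149 g/L.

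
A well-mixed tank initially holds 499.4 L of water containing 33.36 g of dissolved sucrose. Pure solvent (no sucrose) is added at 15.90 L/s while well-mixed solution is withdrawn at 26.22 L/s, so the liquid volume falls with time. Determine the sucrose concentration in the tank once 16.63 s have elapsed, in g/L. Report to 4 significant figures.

0.03492 g/L

Let m(t) be the amount of sucrose. Volume: V(t) = V₀ + (Q_in − Q_out) t = 499.4 − 10.3200 t; V(16.63) = 327.778 L.
Solute balance: dm/dt = 0 − Q_out C = −Q_out m/V(t).
dm/m = −Q_out dt/(V₀ − 10.3200 t); integrating gives ln(m/m₀) = −(Q_out/(Q_in−Q_out)) ln(V/V₀).
m = m₀ (V₀/V)^(Q_out/(Q_in−Q_out)) = 33.36 × (499.4/327.778)^(-2.54070) = 11.4449 g.
C = m/V = 11.4449/327.778 = 0.0349167 g/L.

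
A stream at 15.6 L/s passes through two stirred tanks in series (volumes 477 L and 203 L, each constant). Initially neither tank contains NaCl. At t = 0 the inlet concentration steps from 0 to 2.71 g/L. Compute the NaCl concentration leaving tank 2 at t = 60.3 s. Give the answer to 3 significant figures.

2.07 g/L

Each tank obeys Vᵢ dCᵢ/dt = Q(Cᵢ₋₁ − Cᵢ), so τᵢ = Vᵢ/Q.
τ₁ = 477/15.6 = 30.577 s; τ₂ = 203/15.6 = 13.013 s.
Solving the cascade with C₁(0)=C₂(0)=0 gives C₂(t) = C_in[1 − (τ₁ e^(−t/τ₁) − τ₂ e^(−t/τ₂))/(τ₁ − τ₂)].
At t = 60.3: e^(−t/τ₁) = 0.13917, e^(−t/τ₂) = 0.0097169.
C₂ = 2.71·[1 − (30.577·0.13917 − 13.013·0.0097169)/(17.564)] = 2.71·0.76493 = 2.0729 g/L.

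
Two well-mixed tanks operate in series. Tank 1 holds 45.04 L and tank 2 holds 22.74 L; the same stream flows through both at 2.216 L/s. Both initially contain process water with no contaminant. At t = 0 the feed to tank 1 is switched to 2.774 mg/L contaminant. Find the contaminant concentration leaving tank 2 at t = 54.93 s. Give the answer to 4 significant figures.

Species balance on tank i: dCᵢ/dt = (Cᵢ₋₁ − Cᵢ)/τᵢ with τᵢ = Vᵢ/Q.
τ₁ = 45.04/2.216 = 20.3249 s; τ₂ = 22.74/2.216 = 10.2617 s.
Tank 1: C₁ = C_in(1 − e^(−t/τ₁)). Tank 2 (τ₁ ≠ τ₂): C₂ = C_in[1 − (τ₁ e^(−t/τ₁) − τ₂ e^(−t/τ₂))/(τ₁ − τ₂)].
At t = 54.93: e^(−t/τ₁) = 0.0670313, e^(−t/τ₂) = 0.00473442.
C₂ = 2.774·[1 − (20.3249·0.0670313 − 10.2617·0.00473442)/(10.0632)] = 2.774·0.869443 = 2.41183 mg/L.

2.412 mg/L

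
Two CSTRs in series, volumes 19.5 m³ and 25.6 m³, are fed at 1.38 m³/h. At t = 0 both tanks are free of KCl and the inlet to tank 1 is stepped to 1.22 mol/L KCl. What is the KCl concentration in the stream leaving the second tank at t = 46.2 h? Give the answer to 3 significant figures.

Species balance on tank i: dCᵢ/dt = (Cᵢ₋₁ − Cᵢ)/τᵢ with τᵢ = Vᵢ/Q.
τ₁ = 19.5/1.38 = 14.130 h; τ₂ = 25.6/1.38 = 18.551 h.
Tank 1: C₁ = C_in(1 − e^(−t/τ₁)). Tank 2 (τ₁ ≠ τ₂): C₂ = C_in[1 − (τ₁ e^(−t/τ₁) − τ₂ e^(−t/τ₂))/(τ₁ − τ₂)].
At t = 46.2: e^(−t/τ₁) = 0.038024, e^(−t/τ₂) = 0.082871.
C₂ = 1.22·[1 − (14.130·0.038024 − 18.551·0.082871)/(-4.4203)] = 1.22·0.77377 = 0.94399 mol/L.

0.944 mol/L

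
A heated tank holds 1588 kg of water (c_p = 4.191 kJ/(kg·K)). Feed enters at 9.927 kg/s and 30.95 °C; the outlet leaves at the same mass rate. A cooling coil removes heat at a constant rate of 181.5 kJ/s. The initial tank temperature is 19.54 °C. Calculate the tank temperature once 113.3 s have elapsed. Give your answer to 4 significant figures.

M c_p dT/dt = ṁ c_p (T_in − T) − Q̇.
τ = M/ṁ = 159.968 s; T_ss = T_in − Q̇/(ṁ c_p) = 30.95 − 181.5/(9.927·4.191) = 26.5874 °C.
Solution: T(t) = T_ss + (T₀ − T_ss) e^(−t/τ).
T(113.3) = 26.5874 + (-7.04744)·e^(−113.3/159.968) = 26.5874 + (-7.04744)·0.492497 = 23.1166 °C.

23.12 °C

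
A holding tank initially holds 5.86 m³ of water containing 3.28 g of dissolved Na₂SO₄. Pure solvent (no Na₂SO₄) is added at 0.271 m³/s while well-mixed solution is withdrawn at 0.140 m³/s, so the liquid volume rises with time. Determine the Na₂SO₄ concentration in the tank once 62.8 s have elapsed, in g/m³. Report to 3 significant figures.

0.0912 g/m³

Total volume: dV/dt = Q_in − Q_out = 0.13100 m³/s, so V(t) = 5.86 + 0.13100 t and V(62.8) = 14.087 m³.
No Na₂SO₄ enters, so dm/dt = −Q_out · (m/V).
Separate: dm/m = −Q_out dt/V(t) ⇒ ln(m/m₀) = −(Q_out/(Q_in−Q_out)) ln(V/V₀).
m = m₀ (V₀/V)^(Q_out/(Q_in−Q_out)) = 3.28 × (5.86/14.087)^(1.0687) = 1.2847 g.
C = m/V = 1.2847/14.087 = 0.091196 g/m³.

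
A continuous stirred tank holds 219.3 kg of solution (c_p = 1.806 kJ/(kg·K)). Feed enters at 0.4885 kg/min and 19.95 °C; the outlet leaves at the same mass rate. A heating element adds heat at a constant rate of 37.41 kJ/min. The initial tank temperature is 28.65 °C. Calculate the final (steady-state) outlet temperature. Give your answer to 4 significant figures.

62.35 °C

First-law balance (no shaft work): M c_p dT/dt = ṁ c_p (T_in − T) + 37.41.
At steady state dT/dt = 0 ⇒ T_ss = T_in + Q̇/(ṁ c_p) = 19.95 + 37.41/(0.4885·1.806) = 62.3539 °C.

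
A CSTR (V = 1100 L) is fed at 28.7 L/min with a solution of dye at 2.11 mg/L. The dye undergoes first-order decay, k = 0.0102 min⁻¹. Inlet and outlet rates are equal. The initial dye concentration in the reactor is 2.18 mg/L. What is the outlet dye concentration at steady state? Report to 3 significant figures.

Species balance: V dC/dt = Q C_in − Q C − k V C.
Steady state (dC/dt = 0): C_ss = Q C_in/(Q + kV) = C_in/(1 + kV/Q).
C_ss = 28.7·2.11/(28.7 + 0.0102·1100) = 60.557/39.920 = 1.5170 mg/L.

1.52 mg/L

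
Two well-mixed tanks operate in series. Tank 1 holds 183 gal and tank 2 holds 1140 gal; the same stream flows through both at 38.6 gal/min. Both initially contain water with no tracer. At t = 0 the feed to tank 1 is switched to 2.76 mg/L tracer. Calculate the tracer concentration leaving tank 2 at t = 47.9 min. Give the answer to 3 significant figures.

2.11 mg/L

Species balance on tank i: dCᵢ/dt = (Cᵢ₋₁ − Cᵢ)/τᵢ with τᵢ = Vᵢ/Q.
τ₁ = 183/38.6 = 4.7409 min; τ₂ = 1140/38.6 = 29.534 min.
Solving the cascade with C₁(0)=C₂(0)=0 gives C₂(t) = C_in[1 − (τ₁ e^(−t/τ₁) − τ₂ e^(−t/τ₂))/(τ₁ − τ₂)].
At t = 47.9: e^(−t/τ₁) = 4.0936e-05, e^(−t/τ₂) = 0.19753.
C₂ = 2.76·[1 − (4.7409·4.0936e-05 − 29.534·0.19753)/(-24.793)] = 2.76·0.76471 = 2.1106 mg/L.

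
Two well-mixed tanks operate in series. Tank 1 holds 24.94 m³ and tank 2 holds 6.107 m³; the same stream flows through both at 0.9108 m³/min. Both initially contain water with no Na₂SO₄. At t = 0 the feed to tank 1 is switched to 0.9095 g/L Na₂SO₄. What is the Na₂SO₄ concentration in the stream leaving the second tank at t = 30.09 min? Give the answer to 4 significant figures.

Each tank obeys Vᵢ dCᵢ/dt = Q(Cᵢ₋₁ − Cᵢ), so τᵢ = Vᵢ/Q.
τ₁ = 24.94/0.9108 = 27.3825 min; τ₂ = 6.107/0.9108 = 6.70509 min.
Solving the cascade with C₁(0)=C₂(0)=0 gives C₂(t) = C_in[1 − (τ₁ e^(−t/τ₁) − τ₂ e^(−t/τ₂))/(τ₁ − τ₂)].
At t = 30.09: e^(−t/τ₁) = 0.333245, e^(−t/τ₂) = 0.0112472.
C₂ = 0.9095·[1 − (27.3825·0.333245 − 6.70509·0.0112472)/(20.6774)] = 0.9095·0.562340 = 0.511448 g/L.

0.5114 g/L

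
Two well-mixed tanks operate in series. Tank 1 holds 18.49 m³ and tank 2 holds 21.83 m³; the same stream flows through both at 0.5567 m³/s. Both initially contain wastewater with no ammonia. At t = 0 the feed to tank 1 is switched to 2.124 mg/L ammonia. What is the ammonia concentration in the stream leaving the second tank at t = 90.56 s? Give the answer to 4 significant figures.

Each tank obeys Vᵢ dCᵢ/dt = Q(Cᵢ₋₁ − Cᵢ), so τᵢ = Vᵢ/Q.
τ₁ = 18.49/0.5567 = 33.2136 s; τ₂ = 21.83/0.5567 = 39.2132 s.
Solving the cascade with C₁(0)=C₂(0)=0 gives C₂(t) = C_in[1 − (τ₁ e^(−t/τ₁) − τ₂ e^(−t/τ₂))/(τ₁ − τ₂)].
At t = 90.56: e^(−t/τ₁) = 0.0654417, e^(−t/τ₂) = 0.0993183.
C₂ = 2.124·[1 − (33.2136·0.0654417 − 39.2132·0.0993183)/(-5.99964)] = 2.124·0.713143 = 1.51472 mg/L.

1.515 mg/L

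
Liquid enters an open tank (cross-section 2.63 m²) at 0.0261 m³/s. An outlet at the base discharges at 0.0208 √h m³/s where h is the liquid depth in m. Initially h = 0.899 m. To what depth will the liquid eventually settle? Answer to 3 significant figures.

1.57 m

Level balance: A dh/dt = 0.0261 − 0.0208 √h. Setting dh/dt = 0:
Q_in = 0.0208 √h_ss ⇒ √h_ss = 0.0261/0.0208 = 1.2548.
h_ss = 1.2548² = 1.5745 m. (Since h₀ = 0.899 m < h_ss, the level will rise toward this value.)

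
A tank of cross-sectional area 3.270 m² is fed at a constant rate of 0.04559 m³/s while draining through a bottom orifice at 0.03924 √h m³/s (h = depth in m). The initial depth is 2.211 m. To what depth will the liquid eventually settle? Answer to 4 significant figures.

A dh/dt = Q_in − 0.03924 √h. Steady state requires inflow = outflow:
Q_in = 0.03924 √h_ss ⇒ √h_ss = 0.04559/0.03924 = 1.16182.
h_ss = 1.16182² = 1.34984 m. (Since h₀ = 2.211 m > h_ss, the level will fall toward this value.)

1.350 m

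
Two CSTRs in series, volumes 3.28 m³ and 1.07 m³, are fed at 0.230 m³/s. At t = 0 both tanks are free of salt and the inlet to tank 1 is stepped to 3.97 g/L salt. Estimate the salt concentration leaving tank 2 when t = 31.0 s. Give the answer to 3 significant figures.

Time constants: τᵢ = Vᵢ/Q for each well-mixed tank.
τ₁ = 3.28/0.230 = 14.261 s; τ₂ = 1.07/0.230 = 4.6522 s.
Tank 1: C₁ = C_in(1 − e^(−t/τ₁)). Tank 2 (τ₁ ≠ τ₂): C₂ = C_in[1 − (τ₁ e^(−t/τ₁) − τ₂ e^(−t/τ₂))/(τ₁ − τ₂)].
At t = 31.0: e^(−t/τ₁) = 0.11375, e^(−t/τ₂) = 0.0012766.
C₂ = 3.97·[1 − (14.261·0.11375 − 4.6522·0.0012766)/(9.6087)] = 3.97·0.83180 = 3.3022 g/L.

3.30 g/L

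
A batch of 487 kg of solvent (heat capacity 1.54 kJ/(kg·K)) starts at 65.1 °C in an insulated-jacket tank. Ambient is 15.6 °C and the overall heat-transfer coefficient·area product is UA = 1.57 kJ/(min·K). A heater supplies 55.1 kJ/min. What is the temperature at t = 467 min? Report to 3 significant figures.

56.1 °C

M c_p dT/dt = −UA(T − T_amb) + Q̇.
dT/dt = (T_ss − T)/τ with T_ss = T_amb + Q̇/UA = 15.6 + 55.1/1.57 = 50.696 °C, τ = M c_p/UA = 487·1.54/1.57 = 477.69 min.
Integrating: T(t) = T_ss + (T₀ − T_ss) e^(−t/τ).
T(467) = 50.696 + (14.404)·0.37621 = 56.115 °C.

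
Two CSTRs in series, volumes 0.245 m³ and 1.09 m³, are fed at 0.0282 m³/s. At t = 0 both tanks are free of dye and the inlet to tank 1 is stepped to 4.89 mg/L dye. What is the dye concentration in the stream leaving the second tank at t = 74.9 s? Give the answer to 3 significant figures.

3.98 mg/L

Species balance on tank i: dCᵢ/dt = (Cᵢ₋₁ − Cᵢ)/τᵢ with τᵢ = Vᵢ/Q.
τ₁ = 0.245/0.0282 = 8.6879 s; τ₂ = 1.09/0.0282 = 38.652 s.
Solving the cascade with C₁(0)=C₂(0)=0 gives C₂(t) = C_in[1 − (τ₁ e^(−t/τ₁) − τ₂ e^(−t/τ₂))/(τ₁ − τ₂)].
At t = 74.9: e^(−t/τ₁) = 0.00018025, e^(−t/τ₂) = 0.14402.
C₂ = 4.89·[1 − (8.6879·0.00018025 − 38.652·0.14402)/(-29.965)] = 4.89·0.81427 = 3.9818 mg/L.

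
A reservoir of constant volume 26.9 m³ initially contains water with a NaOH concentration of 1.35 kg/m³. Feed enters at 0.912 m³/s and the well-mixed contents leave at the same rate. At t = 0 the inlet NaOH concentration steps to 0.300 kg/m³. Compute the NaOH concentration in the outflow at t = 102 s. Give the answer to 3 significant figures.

0.333 kg/m³

Transient balance on the dissolved component: V dC/dt = Q(C_in − C).
Time constant τ = V/Q = 26.9/0.912 = 29.496 s.
Integrating: C(t) = C_in + (C₀ − C_in) e^(−t/τ).
C(102) = 0.300 + (1.35 − 0.300)·e^(−102/29.496) = 0.300 + (1.0500)·0.031488 = 0.33306 kg/m³.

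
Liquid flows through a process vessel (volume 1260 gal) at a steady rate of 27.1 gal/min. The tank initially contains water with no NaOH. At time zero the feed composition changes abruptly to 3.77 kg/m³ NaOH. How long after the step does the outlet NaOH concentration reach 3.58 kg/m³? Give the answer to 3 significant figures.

139 min

Species balance: V dC/dt = Q(C_in − C) ⇒ τ = V/Q = 46.494 min.
C(t) = C_in + (C₀ − C_in) e^(−t/τ). Set C = 3.58 and solve for t:
e^(−t/τ) = (C − C_in)/(C₀ − C_in) = (3.58 − 3.77)/(0 − 3.77) = 0.050398
t = −τ ln(…) = 46.494 × 2.9878 = 138.92 min.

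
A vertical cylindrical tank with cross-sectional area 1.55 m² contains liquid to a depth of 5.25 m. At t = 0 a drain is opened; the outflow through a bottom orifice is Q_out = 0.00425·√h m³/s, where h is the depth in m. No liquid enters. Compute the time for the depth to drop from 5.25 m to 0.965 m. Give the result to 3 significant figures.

955 s

With no inflow, A dh/dt = −0.00425 √h.
Separate and integrate: 2(√h − √h₀) = −(0.00425/A) t.
t = 2A(√h₀ − √h)/0.00425 = 2·1.55·(√5.25 − √0.965)/0.00425
  = 3.1000 × (2.2913 − 0.98234) / 0.00425 = 954.76 s.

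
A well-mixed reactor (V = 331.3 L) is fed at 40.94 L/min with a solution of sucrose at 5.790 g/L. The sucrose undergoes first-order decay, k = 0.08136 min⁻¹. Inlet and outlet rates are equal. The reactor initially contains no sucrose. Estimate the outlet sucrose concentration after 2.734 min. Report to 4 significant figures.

1.498 g/L

V dC/dt = Q(C_in − C) − k V C.
dC/dt = (Q/V) C_in − (Q/V + k) C; effective rate a = Q/V + k = 0.123574 + 0.08136 = 0.204934 min⁻¹.
C_ss = Q C_in/(Q + kV) = 3.49133 g/L; C(t) = C_ss + (C₀ − C_ss) e^(−a t).
C(2.734) = 3.49133 + (-3.49133)·e^(−0.204934·2.734) = 3.49133 + (-3.49133)·0.571044 = 1.49763 g/L.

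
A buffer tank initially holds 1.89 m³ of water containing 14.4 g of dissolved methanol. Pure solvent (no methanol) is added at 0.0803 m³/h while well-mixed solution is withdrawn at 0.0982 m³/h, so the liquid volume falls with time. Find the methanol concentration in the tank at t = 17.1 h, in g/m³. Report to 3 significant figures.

Let m(t) be the amount of methanol. Volume: V(t) = V₀ + (Q_in − Q_out) t = 1.89 − 0.017900 t; V(17.1) = 1.5839 m³.
Solute balance: dm/dt = 0 − Q_out C = −Q_out m/V(t).
dm/m = −Q_out dt/(V₀ − 0.017900 t); integrating gives ln(m/m₀) = −(Q_out/(Q_in−Q_out)) ln(V/V₀).
m = m₀ (V₀/V)^(Q_out/(Q_in−Q_out)) = 14.4 × (1.89/1.5839)^(-5.4860) = 5.4628 g.
C = m/V = 5.4628/1.5839 = 3.4489 g/m³.

3.45 g/m³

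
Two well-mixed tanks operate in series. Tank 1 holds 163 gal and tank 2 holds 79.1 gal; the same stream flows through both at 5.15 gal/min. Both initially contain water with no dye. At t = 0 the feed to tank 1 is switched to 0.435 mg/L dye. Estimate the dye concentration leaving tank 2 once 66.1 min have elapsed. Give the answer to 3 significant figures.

0.336 mg/L

Time constants: τᵢ = Vᵢ/Q for each well-mixed tank.
τ₁ = 163/5.15 = 31.650 min; τ₂ = 79.1/5.15 = 15.359 min.
Tank 1: C₁ = C_in(1 − e^(−t/τ₁)). Tank 2 (τ₁ ≠ τ₂): C₂ = C_in[1 − (τ₁ e^(−t/τ₁) − τ₂ e^(−t/τ₂))/(τ₁ − τ₂)].
At t = 66.1: e^(−t/τ₁) = 0.12388, e^(−t/τ₂) = 0.013520.
C₂ = 0.435·[1 − (31.650·0.12388 − 15.359·0.013520)/(16.291)] = 0.435·0.77207 = 0.33585 mg/L.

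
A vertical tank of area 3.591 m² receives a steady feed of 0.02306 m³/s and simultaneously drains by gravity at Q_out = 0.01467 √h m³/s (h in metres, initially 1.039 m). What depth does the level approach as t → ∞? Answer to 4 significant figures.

2.471 m

Volume balance on the tank: A dh/dt = Q_in − 0.01467 √h. At steady state dh/dt = 0:
Q_in = 0.01467 √h_ss ⇒ √h_ss = 0.02306/0.01467 = 1.57192.
h_ss = 1.57192² = 2.47092 m. (Since h₀ = 1.039 m < h_ss, the level will rise toward this value.)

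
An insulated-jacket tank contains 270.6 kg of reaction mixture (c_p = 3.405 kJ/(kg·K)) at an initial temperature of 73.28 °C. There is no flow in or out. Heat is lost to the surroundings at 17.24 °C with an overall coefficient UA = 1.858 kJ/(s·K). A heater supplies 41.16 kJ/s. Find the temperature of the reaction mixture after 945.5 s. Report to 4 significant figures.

Lumped-capacitance energy balance: M c_p dT/dt = UA(T_amb − T) + Q̇.
dT/dt = (T_ss − T)/τ with T_ss = T_amb + Q̇/UA = 17.24 + 41.16/1.858 = 39.3929 °C, τ = M c_p/UA = 270.6·3.405/1.858 = 495.906 s.
Solution: T(t) = T_ss + (T₀ − T_ss) e^(−t/τ).
T(945.5) = 39.3929 + (33.8871)·0.148583 = 44.4279 °C.

44.43 °C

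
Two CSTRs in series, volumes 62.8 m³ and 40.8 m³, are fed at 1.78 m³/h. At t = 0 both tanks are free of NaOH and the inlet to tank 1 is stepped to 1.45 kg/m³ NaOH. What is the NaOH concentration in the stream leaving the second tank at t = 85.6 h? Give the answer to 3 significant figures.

Time constants: τᵢ = Vᵢ/Q for each well-mixed tank.
τ₁ = 62.8/1.78 = 35.281 h; τ₂ = 40.8/1.78 = 22.921 h.
Tank 1: C₁ = C_in(1 − e^(−t/τ₁)). Tank 2 (τ₁ ≠ τ₂): C₂ = C_in[1 − (τ₁ e^(−t/τ₁) − τ₂ e^(−t/τ₂))/(τ₁ − τ₂)].
At t = 85.6: e^(−t/τ₁) = 0.088368, e^(−t/τ₂) = 0.023885.
C₂ = 1.45·[1 − (35.281·0.088368 − 22.921·0.023885)/(12.360)] = 1.45·0.79204 = 1.1485 kg/m³.

1.15 kg/m³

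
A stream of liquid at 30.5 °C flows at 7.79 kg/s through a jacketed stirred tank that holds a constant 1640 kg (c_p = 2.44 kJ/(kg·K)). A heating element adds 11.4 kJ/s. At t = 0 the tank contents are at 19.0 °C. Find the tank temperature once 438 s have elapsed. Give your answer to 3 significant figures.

Unsteady energy balance on the tank contents: M c_p dT/dt = ṁ c_p (T_in − T) + 11.4.
τ = M/ṁ = 210.53 s; T_ss = T_in + Q̇/(ṁ c_p) = 30.5 + 11.4/(7.79·2.44) = 31.100 °C.
Solution: T(t) = T_ss + (T₀ − T_ss) e^(−t/τ).
T(438) = 31.100 + (-12.100)·e^(−438/210.53) = 31.100 + (-12.100)·0.12487 = 29.589 °C.

29.6 °C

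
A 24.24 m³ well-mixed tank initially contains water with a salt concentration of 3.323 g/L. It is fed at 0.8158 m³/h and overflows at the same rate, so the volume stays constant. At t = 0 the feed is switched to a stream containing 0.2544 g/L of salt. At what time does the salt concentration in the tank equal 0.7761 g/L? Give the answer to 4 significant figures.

52.65 h

Species balance: V dC/dt = Q(C_in − C) ⇒ τ = V/Q = 29.7132 h.
C(t) = C_in + (C₀ − C_in) e^(−t/τ). Set C = 0.7761 and solve for t:
e^(−t/τ) = (C − C_in)/(C₀ − C_in) = (0.7761 − 0.2544)/(3.323 − 0.2544) = 0.170012
t = −τ ln(…) = 29.7132 × 1.77188 = 52.6483 h.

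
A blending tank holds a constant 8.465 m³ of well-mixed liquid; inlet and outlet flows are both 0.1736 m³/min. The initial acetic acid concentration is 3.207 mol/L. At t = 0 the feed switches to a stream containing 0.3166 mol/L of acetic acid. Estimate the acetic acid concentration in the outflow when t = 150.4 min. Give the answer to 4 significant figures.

0.4489 mol/L

Species balance on the tank: V dC/dt = Q(C_in − C).
Time constant τ = V/Q = 8.465/0.1736 = 48.7615 min.
C approaches C_in exponentially: C(t) = C_in + (C₀ − C_in) e^(−t/τ).
C(150.4) = 0.3166 + (3.207 − 0.3166)·e^(−150.4/48.7615) = 0.3166 + (2.89040)·0.0457575 = 0.448858 mol/L.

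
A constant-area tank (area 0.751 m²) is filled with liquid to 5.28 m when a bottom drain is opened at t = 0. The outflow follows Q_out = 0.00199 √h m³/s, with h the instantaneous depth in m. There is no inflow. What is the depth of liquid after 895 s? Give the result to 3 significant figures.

1.24 m

Volume balance on the tank: A dh/dt = −0.00199 √h.
This is separable: 2 d(√h)/dt = −0.00199/A, so √h = √h₀ − (0.00199/(2A)) t.
√h = √5.28 − 0.00199·895/(2·0.751) = 2.2978 − 1.1858 = 1.1120.
h = 1.1120² = 1.2366 m.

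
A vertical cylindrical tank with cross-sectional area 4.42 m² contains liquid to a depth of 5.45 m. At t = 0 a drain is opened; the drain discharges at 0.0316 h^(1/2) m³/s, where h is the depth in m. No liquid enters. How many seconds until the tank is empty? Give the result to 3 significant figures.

A dh/dt = −Q_out = −0.0316 √h.
This is separable: 2 d(√h)/dt = −0.0316/A, so √h = √h₀ − (0.0316/(2A)) t.
Set h = 0: 2√h₀ = (0.0316/A) t_empty ⇒ t_empty = 2A√h₀/0.0316.
t_empty = 2·4.42·√5.45/0.0316 = 8.8400·2.3345/0.0316 = 653.08 s.

653 s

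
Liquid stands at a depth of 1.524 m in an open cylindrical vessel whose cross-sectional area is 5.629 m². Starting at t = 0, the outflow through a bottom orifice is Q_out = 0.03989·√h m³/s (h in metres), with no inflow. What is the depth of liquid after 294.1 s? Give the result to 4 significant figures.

With no inflow, A dh/dt = −0.03989 √h.
∫ h^(−1/2) dh = −(0.03989/A) ∫ dt, giving 2√h = 2√h₀ − (0.03989/A) t.
√h = √1.524 − 0.03989·294.1/(2·5.629) = 1.23450 − 1.04207 = 0.192432.
h = 0.192432² = 0.0370300 m.

0.03703 m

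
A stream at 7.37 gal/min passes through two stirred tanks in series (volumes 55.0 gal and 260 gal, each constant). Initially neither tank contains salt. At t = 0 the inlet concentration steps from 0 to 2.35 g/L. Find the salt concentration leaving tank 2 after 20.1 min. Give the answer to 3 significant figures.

Species balance on tank i: dCᵢ/dt = (Cᵢ₋₁ − Cᵢ)/τᵢ with τᵢ = Vᵢ/Q.
τ₁ = 55.0/7.37 = 7.4627 min; τ₂ = 260/7.37 = 35.278 min.
Solving the cascade with C₁(0)=C₂(0)=0 gives C₂(t) = C_in[1 − (τ₁ e^(−t/τ₁) − τ₂ e^(−t/τ₂))/(τ₁ − τ₂)].
At t = 20.1: e^(−t/τ₁) = 0.067651, e^(−t/τ₂) = 0.56566.
C₂ = 2.35·[1 − (7.4627·0.067651 − 35.278·0.56566)/(-27.815)] = 2.35·0.30072 = 0.70670 g/L.

0.707 g/L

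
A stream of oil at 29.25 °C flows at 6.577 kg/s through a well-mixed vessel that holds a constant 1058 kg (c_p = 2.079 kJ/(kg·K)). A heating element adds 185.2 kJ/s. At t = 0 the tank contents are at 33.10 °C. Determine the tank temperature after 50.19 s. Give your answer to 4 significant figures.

Energy balance: M c_p dT/dt = ṁ c_p (T_in − T) + 185.2.
τ = M/ṁ = 160.864 s; T_ss = T_in + Q̇/(ṁ c_p) = 29.25 + 185.2/(6.577·2.079) = 42.7944 °C.
Solution: T(t) = T_ss + (T₀ − T_ss) e^(−t/τ).
T(50.19) = 42.7944 + (-9.69437)·e^(−50.19/160.864) = 42.7944 + (-9.69437)·0.731979 = 35.6983 °C.

35.70 °C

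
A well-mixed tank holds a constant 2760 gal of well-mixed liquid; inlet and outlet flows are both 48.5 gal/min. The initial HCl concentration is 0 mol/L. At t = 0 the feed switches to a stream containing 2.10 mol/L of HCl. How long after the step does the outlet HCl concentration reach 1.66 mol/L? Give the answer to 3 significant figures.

88.9 min

Species balance: V dC/dt = Q(C_in − C) ⇒ τ = V/Q = 56.907 min.
C(t) = C_in + (C₀ − C_in) e^(−t/τ). Set C = 1.66 and solve for t:
e^(−t/τ) = (C − C_in)/(C₀ − C_in) = (1.66 − 2.10)/(0 − 2.10) = 0.20952
t = −τ ln(…) = 56.907 × 1.5629 = 88.941 min.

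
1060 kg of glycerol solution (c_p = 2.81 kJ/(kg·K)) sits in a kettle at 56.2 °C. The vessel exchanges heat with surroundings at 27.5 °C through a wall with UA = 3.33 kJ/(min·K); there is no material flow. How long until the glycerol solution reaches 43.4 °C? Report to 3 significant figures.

Energy balance: M c_p dT/dt = −UA(T − T_amb).
τ = M c_p/UA = 894.47 min; T_ss = T_amb = 27.500 °C.
T(t) = T_ss + (T₀ − T_ss)e^(−t/τ); set T = 43.4:
t = −τ ln[(T − T_ss)/(T₀ − T_ss)] = −894.47 · ln(0.55401) = 528.26 min.

528 min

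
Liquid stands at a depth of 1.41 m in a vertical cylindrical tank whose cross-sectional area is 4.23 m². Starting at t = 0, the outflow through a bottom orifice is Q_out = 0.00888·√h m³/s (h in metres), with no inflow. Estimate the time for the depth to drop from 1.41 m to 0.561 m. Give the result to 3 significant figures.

418 s

With no inflow, A dh/dt = −0.00888 √h.
This is separable: 2 d(√h)/dt = −0.00888/A, so √h = √h₀ − (0.00888/(2A)) t.
t = 2A(√h₀ − √h)/0.00888 = 2·4.23·(√1.41 − √0.561)/0.00888
  = 8.4600 × (1.1874 − 0.74900) / 0.00888 = 417.70 s.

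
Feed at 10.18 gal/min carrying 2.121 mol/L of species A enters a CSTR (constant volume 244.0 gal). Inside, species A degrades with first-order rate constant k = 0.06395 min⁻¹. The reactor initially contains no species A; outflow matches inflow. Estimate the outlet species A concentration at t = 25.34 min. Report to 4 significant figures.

Accumulation = in − out − consumed: V dC/dt = Q C_in − Q C − k V C.
dC/dt = (Q/V) C_in − (Q/V + k) C; effective rate a = Q/V + k = 0.0417213 + 0.06395 = 0.105671 min⁻¹.
C_ss = Q C_in/(Q + kV) = 0.837417 mol/L; C(t) = C_ss + (C₀ − C_ss) e^(−a t).
C(25.34) = 0.837417 + (-0.837417)·e^(−0.105671·25.34) = 0.837417 + (-0.837417)·0.0687203 = 0.779869 mol/L.

0.7799 mol/L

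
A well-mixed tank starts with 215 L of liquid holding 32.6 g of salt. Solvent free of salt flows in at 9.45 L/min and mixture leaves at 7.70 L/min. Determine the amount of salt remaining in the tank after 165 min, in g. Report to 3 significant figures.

Let m(t) be the amount of salt. Volume: V(t) = V₀ + (Q_in − Q_out) t = 215 + 1.7500 t; V(165) = 503.75 L.
Species balance (pure solvent in): dm/dt = −Q_out · m/V(t).
dm/m = −Q_out dt/(V₀ + 1.7500 t); integrating gives ln(m/m₀) = −(Q_out/(Q_in−Q_out)) ln(V/V₀).
m = m₀ (V₀/V)^(Q_out/(Q_in−Q_out)) = 32.6 × (215/503.75)^(4.4000) = 0.76949 g.

0.769 g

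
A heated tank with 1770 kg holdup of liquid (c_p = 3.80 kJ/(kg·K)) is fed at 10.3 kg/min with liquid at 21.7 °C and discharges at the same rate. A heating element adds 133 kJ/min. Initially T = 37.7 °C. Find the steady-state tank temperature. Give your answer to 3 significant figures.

M c_p dT/dt = ṁ c_p (T_in − T) + Q̇.
At steady state dT/dt = 0 ⇒ T_ss = T_in + Q̇/(ṁ c_p) = 21.7 + 133/(10.3·3.80) = 25.098 °C.

25.1 °C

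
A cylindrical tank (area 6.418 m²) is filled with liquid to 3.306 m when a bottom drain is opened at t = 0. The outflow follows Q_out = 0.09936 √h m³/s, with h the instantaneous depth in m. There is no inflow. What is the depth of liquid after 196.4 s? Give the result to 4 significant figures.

With no inflow, A dh/dt = −0.09936 √h.
This is separable: 2 d(√h)/dt = −0.09936/A, so √h = √h₀ − (0.09936/(2A)) t.
√h = √3.306 − 0.09936·196.4/(2·6.418) = 1.81824 − 1.52028 = 0.297962.
h = 0.297962² = 0.0887812 m.

0.08878 m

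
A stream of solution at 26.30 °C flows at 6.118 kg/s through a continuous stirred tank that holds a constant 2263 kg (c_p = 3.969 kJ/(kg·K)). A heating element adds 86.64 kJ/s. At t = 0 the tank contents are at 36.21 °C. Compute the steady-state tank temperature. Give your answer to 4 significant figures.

29.87 °C

First-law balance (no shaft work): M c_p dT/dt = ṁ c_p (T_in − T) + 86.64.
At steady state dT/dt = 0 ⇒ T_ss = T_in + Q̇/(ṁ c_p) = 26.30 + 86.64/(6.118·3.969) = 29.8680 °C.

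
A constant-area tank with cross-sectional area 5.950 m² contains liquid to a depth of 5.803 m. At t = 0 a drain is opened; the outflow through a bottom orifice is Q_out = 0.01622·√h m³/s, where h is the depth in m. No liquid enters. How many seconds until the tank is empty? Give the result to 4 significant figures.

A dh/dt = −Q_out = −0.01622 √h.
∫ h^(−1/2) dh = −(0.01622/A) ∫ dt, giving 2√h = 2√h₀ − (0.01622/A) t.
Set h = 0: 2√h₀ = (0.01622/A) t_empty ⇒ t_empty = 2A√h₀/0.01622.
t_empty = 2·5.950·√5.803/0.01622 = 11.9000·2.40894/0.01622 = 1767.35 s.

1767 s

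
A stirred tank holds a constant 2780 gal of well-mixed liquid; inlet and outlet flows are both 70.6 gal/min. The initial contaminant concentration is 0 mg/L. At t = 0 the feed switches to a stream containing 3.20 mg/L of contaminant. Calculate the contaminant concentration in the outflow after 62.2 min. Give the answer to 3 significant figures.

Mass balance on the solute (V constant): V dC/dt = Q(C_in − C).
Time constant τ = V/Q = 2780/70.6 = 39.377 min.
Solution: C(t) = C_in + (C₀ − C_in) e^(−t/τ).
C(62.2) = 3.20 + (0 − 3.20)·e^(−62.2/39.377) = 3.20 + (-3.2000)·0.20606 = 2.5406 mg/L.

2.54 mg/L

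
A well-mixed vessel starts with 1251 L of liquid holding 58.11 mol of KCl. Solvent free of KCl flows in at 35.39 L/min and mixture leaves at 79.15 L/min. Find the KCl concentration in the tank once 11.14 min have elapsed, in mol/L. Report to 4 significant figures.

Let m(t) be the amount of KCl. Volume: V(t) = V₀ + (Q_in − Q_out) t = 1251 − 43.7600 t; V(11.14) = 763.514 L.
No KCl enters, so dm/dt = −Q_out · (m/V).
dm/m = −Q_out dt/(V₀ − 43.7600 t); integrating gives ln(m/m₀) = −(Q_out/(Q_in−Q_out)) ln(V/V₀).
m = m₀ (V₀/V)^(Q_out/(Q_in−Q_out)) = 58.11 × (1251/763.514)^(-1.80873) = 23.7895 mol.
C = m/V = 23.7895/763.514 = 0.0311580 mol/L.

0.03116 mol/L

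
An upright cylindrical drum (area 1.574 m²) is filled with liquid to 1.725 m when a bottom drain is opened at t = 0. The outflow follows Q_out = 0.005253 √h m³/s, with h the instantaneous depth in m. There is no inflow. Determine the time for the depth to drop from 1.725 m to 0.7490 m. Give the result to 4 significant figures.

268.4 s

With no inflow, A dh/dt = −0.005253 √h.
Separate and integrate: 2(√h − √h₀) = −(0.005253/A) t.
t = 2A(√h₀ − √h)/0.005253 = 2·1.574·(√1.725 − √0.7490)/0.005253
  = 3.14800 × (1.31339 − 0.865448) / 0.005253 = 268.443 s.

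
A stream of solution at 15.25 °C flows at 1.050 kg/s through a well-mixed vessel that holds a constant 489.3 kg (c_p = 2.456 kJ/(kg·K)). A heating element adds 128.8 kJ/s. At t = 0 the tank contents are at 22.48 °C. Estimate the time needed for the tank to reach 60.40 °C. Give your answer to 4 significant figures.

1019 s

First-law balance (no shaft work): M c_p dT/dt = ṁ c_p (T_in − T) + 128.8.
τ = M/ṁ = 466.000 s; T_ss = T_in + Q̇/(ṁ c_p) = 65.1957 °C.
T(t) = T_ss + (T₀ − T_ss) e^(−t/τ). Set T = 60.40:
e^(−t/τ) = (60.40 − 65.1957)/(22.48 − 65.1957) = 0.112270
t = −466.000 · ln(0.112270) = 1019.07 s.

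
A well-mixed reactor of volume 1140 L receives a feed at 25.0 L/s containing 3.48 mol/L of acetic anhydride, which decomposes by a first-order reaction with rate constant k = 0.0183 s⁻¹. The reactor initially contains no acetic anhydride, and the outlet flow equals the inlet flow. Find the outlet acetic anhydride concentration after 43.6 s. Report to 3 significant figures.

1.57 mol/L

Species balance: V dC/dt = Q C_in − Q C − k V C.
dC/dt = (Q/V) C_in − (Q/V + k) C; effective rate a = Q/V + k = 0.021930 + 0.0183 = 0.040230 s⁻¹.
C_ss = Q C_in/(Q + kV) = 1.8970 mol/L; C(t) = C_ss + (C₀ − C_ss) e^(−a t).
C(43.6) = 1.8970 + (-1.8970)·e^(−0.040230·43.6) = 1.8970 + (-1.8970)·0.17308 = 1.5687 mol/L.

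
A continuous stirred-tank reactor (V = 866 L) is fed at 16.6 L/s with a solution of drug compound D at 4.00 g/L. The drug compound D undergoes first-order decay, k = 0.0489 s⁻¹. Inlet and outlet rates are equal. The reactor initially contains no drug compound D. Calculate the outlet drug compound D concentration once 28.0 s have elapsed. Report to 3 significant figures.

0.959 g/L

Accumulation = in − out − consumed: V dC/dt = Q C_in − Q C − k V C.
dC/dt = (Q/V) C_in − (Q/V + k) C; effective rate a = Q/V + k = 0.019169 + 0.0489 = 0.068069 s⁻¹.
C_ss = Q C_in/(Q + kV) = 1.1264 g/L; C(t) = C_ss + (C₀ − C_ss) e^(−a t).
C(28.0) = 1.1264 + (-1.1264)·e^(−0.068069·28.0) = 1.1264 + (-1.1264)·0.14869 = 0.95894 g/L.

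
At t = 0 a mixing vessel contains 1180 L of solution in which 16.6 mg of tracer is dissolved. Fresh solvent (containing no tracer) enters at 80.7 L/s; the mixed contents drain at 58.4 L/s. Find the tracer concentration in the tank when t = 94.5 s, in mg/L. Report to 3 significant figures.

0.000345 mg/L

Let m(t) be the amount of tracer. Volume: V(t) = V₀ + (Q_in − Q_out) t = 1180 + 22.300 t; V(94.5) = 3287.4 L.
Species balance (pure solvent in): dm/dt = −Q_out · m/V(t).
Separate: dm/m = −Q_out dt/V(t) ⇒ ln(m/m₀) = −(Q_out/(Q_in−Q_out)) ln(V/V₀).
m = m₀ (V₀/V)^(Q_out/(Q_in−Q_out)) = 16.6 × (1180/3287.4)^(2.6188) = 1.1345 mg.
C = m/V = 1.1345/3287.4 = 0.00034512 mg/L.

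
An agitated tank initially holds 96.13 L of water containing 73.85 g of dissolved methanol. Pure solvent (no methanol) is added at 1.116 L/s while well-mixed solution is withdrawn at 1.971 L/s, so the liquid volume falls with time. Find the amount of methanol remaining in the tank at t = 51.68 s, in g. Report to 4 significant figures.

Let m(t) be the amount of methanol. Volume: V(t) = V₀ + (Q_in − Q_out) t = 96.13 − 0.855000 t; V(51.68) = 51.9436 L.
No methanol enters, so dm/dt = −Q_out · (m/V).
Separate: dm/m = −Q_out dt/V(t) ⇒ ln(m/m₀) = −(Q_out/(Q_in−Q_out)) ln(V/V₀).
m = m₀ (V₀/V)^(Q_out/(Q_in−Q_out)) = 73.85 × (96.13/51.9436)^(-2.30526) = 17.8686 g.

17.87 g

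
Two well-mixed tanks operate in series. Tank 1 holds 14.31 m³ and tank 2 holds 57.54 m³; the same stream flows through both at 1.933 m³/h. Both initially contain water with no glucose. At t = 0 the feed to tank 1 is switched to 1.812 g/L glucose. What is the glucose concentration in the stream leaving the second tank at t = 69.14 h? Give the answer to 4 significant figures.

Each tank obeys Vᵢ dCᵢ/dt = Q(Cᵢ₋₁ − Cᵢ), so τᵢ = Vᵢ/Q.
τ₁ = 14.31/1.933 = 7.40300 h; τ₂ = 57.54/1.933 = 29.7672 h.
Solving the cascade with C₁(0)=C₂(0)=0 gives C₂(t) = C_in[1 − (τ₁ e^(−t/τ₁) − τ₂ e^(−t/τ₂))/(τ₁ − τ₂)].
At t = 69.14: e^(−t/τ₁) = 8.78872e-05, e^(−t/τ₂) = 0.0980095.
C₂ = 1.812·[1 − (7.40300·8.78872e-05 − 29.7672·0.0980095)/(-22.3642)] = 1.812·0.869576 = 1.57567 g/L.

1.576 g/L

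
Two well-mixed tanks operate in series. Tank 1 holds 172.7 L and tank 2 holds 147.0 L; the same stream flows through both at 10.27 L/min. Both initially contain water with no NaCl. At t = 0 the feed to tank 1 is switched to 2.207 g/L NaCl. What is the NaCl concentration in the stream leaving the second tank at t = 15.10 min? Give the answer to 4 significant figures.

Species balance on tank i: dCᵢ/dt = (Cᵢ₋₁ − Cᵢ)/τᵢ with τᵢ = Vᵢ/Q.
τ₁ = 172.7/10.27 = 16.8160 min; τ₂ = 147.0/10.27 = 14.3135 min.
Solving the cascade with C₁(0)=C₂(0)=0 gives C₂(t) = C_in[1 − (τ₁ e^(−t/τ₁) − τ₂ e^(−t/τ₂))/(τ₁ − τ₂)].
At t = 15.10: e^(−t/τ₁) = 0.407402, e^(−t/τ₂) = 0.348211.
C₂ = 2.207·[1 − (16.8160·0.407402 − 14.3135·0.348211)/(2.50243)] = 2.207·0.254040 = 0.560666 g/L.

0.5607 g/L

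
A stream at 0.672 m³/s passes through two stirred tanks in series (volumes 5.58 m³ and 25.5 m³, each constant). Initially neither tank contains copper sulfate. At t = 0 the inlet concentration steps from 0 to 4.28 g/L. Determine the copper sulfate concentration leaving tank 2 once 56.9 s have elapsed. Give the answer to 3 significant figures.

3.06 g/L

Each tank obeys Vᵢ dCᵢ/dt = Q(Cᵢ₋₁ − Cᵢ), so τᵢ = Vᵢ/Q.
τ₁ = 5.58/0.672 = 8.3036 s; τ₂ = 25.5/0.672 = 37.946 s.
Solving the cascade with C₁(0)=C₂(0)=0 gives C₂(t) = C_in[1 − (τ₁ e^(−t/τ₁) − τ₂ e^(−t/τ₂))/(τ₁ − τ₂)].
At t = 56.9: e^(−t/τ₁) = 0.0010568, e^(−t/τ₂) = 0.22325.
C₂ = 4.28·[1 − (8.3036·0.0010568 − 37.946·0.22325)/(-29.643)] = 4.28·0.71451 = 3.0581 g/L.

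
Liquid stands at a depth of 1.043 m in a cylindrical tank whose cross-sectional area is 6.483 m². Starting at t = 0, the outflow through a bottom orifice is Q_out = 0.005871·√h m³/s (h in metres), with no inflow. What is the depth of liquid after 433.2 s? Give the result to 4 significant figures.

With no inflow, A dh/dt = −0.005871 √h.
This is separable: 2 d(√h)/dt = −0.005871/A, so √h = √h₀ − (0.005871/(2A)) t.
√h = √1.043 − 0.005871·433.2/(2·6.483) = 1.02127 − 0.196153 = 0.825121.
h = 0.825121² = 0.680825 m.

0.6808 m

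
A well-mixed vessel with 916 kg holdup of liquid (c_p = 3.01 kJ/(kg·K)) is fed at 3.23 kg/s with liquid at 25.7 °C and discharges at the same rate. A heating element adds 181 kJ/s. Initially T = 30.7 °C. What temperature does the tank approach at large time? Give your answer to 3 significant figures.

44.3 °C

M c_p dT/dt = ṁ c_p (T_in − T) + Q̇.
At steady state dT/dt = 0 ⇒ T_ss = T_in + Q̇/(ṁ c_p) = 25.7 + 181/(3.23·3.01) = 44.317 °C.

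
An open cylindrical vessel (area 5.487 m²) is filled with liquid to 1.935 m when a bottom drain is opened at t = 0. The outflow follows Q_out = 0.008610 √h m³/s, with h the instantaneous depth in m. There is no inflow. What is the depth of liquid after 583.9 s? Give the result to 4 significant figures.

0.8703 m

Volume balance on the tank: A dh/dt = −0.008610 √h.
∫ h^(−1/2) dh = −(0.008610/A) ∫ dt, giving 2√h = 2√h₀ − (0.008610/A) t.
√h = √1.935 − 0.008610·583.9/(2·5.487) = 1.39104 − 0.458117 = 0.932925.
h = 0.932925² = 0.870350 m.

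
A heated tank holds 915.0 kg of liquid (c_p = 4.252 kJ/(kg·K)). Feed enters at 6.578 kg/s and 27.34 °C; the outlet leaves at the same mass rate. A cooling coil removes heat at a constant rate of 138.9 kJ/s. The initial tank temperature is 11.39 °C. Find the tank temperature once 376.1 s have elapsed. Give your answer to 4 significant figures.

Heat balance on the well-mixed liquid: M c_p dT/dt = ṁ c_p (T_in − T) − 138.9.
Rearrange: dT/dt = (T_ss − T)/τ with τ = M/ṁ = 139.100 s and T_ss = T_in − Q̇/(ṁ c_p) = 22.3739 °C.
T approaches T_ss exponentially: T(t) = T_ss + (T₀ − T_ss) e^(−t/τ).
T(376.1) = 22.3739 + (-10.9839)·e^(−376.1/139.100) = 22.3739 + (-10.9839)·0.0669500 = 21.6385 °C.

21.64 °C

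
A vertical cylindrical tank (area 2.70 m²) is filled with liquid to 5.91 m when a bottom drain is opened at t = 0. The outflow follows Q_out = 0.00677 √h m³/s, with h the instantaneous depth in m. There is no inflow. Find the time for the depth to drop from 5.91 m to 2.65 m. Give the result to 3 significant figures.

Volume balance on the tank: A dh/dt = −0.00677 √h.
This is separable: 2 d(√h)/dt = −0.00677/A, so √h = √h₀ − (0.00677/(2A)) t.
t = 2A(√h₀ − √h)/0.00677 = 2·2.70·(√5.91 − √2.65)/0.00677
  = 5.4000 × (2.4310 − 1.6279) / 0.00677 = 640.64 s.

641 s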